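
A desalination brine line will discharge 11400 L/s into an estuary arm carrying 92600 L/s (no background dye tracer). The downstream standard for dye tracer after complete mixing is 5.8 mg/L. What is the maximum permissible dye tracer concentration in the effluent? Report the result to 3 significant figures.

At the limit, (Qr·Cr + Qe·Cₑ)/(Qr + Qe) = 5.8:
Cₑ = (104000·5.8 − 92600·0) / 11400 = 52.91 mg/L.

52.9 mg/L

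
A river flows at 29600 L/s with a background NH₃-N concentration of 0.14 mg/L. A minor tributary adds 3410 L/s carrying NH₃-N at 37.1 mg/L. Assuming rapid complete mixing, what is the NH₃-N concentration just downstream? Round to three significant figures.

Mixed concentration C = ΣQC/ΣQ = (29600·0.1400 + 3410·37.10) / 33010 = 130700/33010 = 3.958 mg/L.

3.96 mg/L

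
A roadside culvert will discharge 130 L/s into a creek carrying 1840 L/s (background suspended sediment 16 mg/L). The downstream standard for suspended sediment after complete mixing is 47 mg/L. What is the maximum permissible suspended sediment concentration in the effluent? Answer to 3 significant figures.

At the limit, (Qr·Cr + Qe·Cₑ)/(Qr + Qe) = 47:
Cₑ = (1970·47 − 1840·16.00) / 130.0 = 485.8 mg/L.

486 mg/L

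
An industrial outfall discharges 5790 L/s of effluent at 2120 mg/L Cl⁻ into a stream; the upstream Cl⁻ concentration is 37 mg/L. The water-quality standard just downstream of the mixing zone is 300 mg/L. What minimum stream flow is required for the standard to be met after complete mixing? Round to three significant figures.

40100 L/s

Set C_mix = 300: (Q·37.00 + 5790·2120) / (Q + 5790) = 300
→ Q = 5790·(2120 − 300)/(300 − 37.00) = 40070 L/s.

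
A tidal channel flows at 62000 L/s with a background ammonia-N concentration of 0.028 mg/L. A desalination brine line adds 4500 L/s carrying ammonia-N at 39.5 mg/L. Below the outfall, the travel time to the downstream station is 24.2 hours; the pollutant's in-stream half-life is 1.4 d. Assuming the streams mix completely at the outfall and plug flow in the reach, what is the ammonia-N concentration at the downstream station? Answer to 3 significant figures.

Flow-weighted average: C = (62000·0.02800 + 4500·39.50) / 66500 = 179500/66500 = 2.699 mg/L.
Half-life 1.4 d → k = ln 2 / 1.4 = 0.4951 d⁻¹.
Applying C = C₀e^(−kt): 2.699 × 0.6070 = 1.638 mg/L.

1.64 mg/L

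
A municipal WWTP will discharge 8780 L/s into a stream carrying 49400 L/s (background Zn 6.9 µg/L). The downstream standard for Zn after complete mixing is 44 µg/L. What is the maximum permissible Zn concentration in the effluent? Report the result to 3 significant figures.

At the limit, (Qr·Cr + Qe·Cₑ)/(Qr + Qe) = 44:
Cₑ = (58180·44 − 49400·6.900) / 8780 = 252.7 µg/L.

253 µg/L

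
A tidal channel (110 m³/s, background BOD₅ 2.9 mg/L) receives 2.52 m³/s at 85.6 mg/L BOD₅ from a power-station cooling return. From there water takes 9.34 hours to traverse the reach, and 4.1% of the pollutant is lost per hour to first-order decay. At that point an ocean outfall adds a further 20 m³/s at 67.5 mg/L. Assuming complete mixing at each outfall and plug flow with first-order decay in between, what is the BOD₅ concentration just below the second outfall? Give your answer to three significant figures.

After mixing, C = (110.0·2.900 + 2.520·85.60) / 112.5 = 534.7/112.5 = 4.752 mg/L; combined flow 112.5 m³/s.
4.1%/h lost → k = −ln(1 − 0.041) = 0.04186 h⁻¹.
Decay over the reach: 4.752·exp(−kt) = 4.752·0.6764 = 3.214 mg/L.
Second outfall: C = (112.5·3.214 + 20.00·67.50)/132.5 = 12.92 mg/L.

12.9 mg/L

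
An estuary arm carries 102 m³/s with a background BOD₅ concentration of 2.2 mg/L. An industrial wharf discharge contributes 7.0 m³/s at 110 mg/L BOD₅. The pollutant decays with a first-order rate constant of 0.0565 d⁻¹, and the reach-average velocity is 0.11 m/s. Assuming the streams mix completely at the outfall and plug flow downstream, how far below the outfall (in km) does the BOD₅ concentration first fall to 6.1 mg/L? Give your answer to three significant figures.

After mixing, C = (102.0·2.200 + 7.000·110.0) / 109.0 = 994.4/109.0 = 9.123 mg/L.
Set 9.123·exp(−k·t) = 6.1 → t = ln(9.123/6.1)/k = 615500 s = 171.0 h.
Distance = v·t = 0.11·615500 = 67710 m = 67.71 km.

67.7 km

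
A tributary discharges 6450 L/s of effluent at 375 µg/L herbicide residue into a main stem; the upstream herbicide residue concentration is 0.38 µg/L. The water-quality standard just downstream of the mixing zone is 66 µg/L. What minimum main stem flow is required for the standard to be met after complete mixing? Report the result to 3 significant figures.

Set C_mix = 66: (Q·0.3800 + 6450·375.0) / (Q + 6450) = 66
→ Q = 6450·(375.0 − 66)/(66 − 0.3800) = 30370 L/s.

30400 L/s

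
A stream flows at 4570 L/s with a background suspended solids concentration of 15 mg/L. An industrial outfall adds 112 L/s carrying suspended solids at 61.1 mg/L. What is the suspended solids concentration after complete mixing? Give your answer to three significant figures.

16.1 mg/L

After mixing, C = (4570·15.00 + 112.0·61.10) / 4682 = 75390/4682 = 16.10 mg/L.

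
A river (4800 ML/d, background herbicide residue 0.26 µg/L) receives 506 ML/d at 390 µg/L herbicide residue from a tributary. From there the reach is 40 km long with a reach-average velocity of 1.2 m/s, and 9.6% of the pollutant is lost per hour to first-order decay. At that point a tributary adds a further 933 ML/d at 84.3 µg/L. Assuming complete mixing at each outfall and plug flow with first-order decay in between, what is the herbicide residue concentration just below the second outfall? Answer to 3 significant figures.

After mixing, C = (4800·0.2600 + 506.0·390.0) / 5306 = 198600/5306 = 37.43 µg/L; combined flow 5306 ML/d.
Travel time t = 40·1000 / 1.2 = 33330 s = 9.259 h.
9.6%/h lost → k = −ln(1 − 0.096) = 0.1009 h⁻¹.
Decay over the reach: 37.43·exp(−kt) = 37.43·0.3928 = 14.70 µg/L.
Second outfall: C = (5306·14.70 + 933.0·84.30)/6239 = 25.11 µg/L.

25.1 µg/L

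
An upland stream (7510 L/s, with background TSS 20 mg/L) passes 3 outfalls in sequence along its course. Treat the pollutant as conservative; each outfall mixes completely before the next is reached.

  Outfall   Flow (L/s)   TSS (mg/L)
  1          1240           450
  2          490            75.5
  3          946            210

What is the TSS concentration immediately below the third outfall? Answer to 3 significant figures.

92.7 mg/L

After outfall 1: Q = 7510 + 1240 = 8750 L/s; C = (7510·20.00 + 1240·450.0)/8750 = 80.94 mg/L.
After outfall 2: Q = 8750 + 490.0 = 9240 L/s; C = (8750·80.94 + 490.0·75.50)/9240 = 80.65 mg/L.
After outfall 3: Q = 9240 + 946.0 = 10190 L/s; C = (9240·80.65 + 946.0·210.0)/10190 = 92.66 mg/L.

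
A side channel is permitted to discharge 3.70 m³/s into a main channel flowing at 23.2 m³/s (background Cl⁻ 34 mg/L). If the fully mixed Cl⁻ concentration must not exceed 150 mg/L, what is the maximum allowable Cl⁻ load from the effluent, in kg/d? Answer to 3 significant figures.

Mass balance at the limit: 23.20·34.00 + 3.700·Cₑ = 26.90·150 → Cₑ = 877.4 mg/L.
Load = 3.700 m³/s × 877.4 g/m³ × 86 400 s/d = 280500 kg/d.

280000 kg/d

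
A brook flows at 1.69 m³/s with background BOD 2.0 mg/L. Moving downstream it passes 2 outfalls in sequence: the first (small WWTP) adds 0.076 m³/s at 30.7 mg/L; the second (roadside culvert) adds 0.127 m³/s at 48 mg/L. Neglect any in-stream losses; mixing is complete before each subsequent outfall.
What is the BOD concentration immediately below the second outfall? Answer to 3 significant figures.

6.24 mg/L

Outfall 1: combined Q = 1.766 m³/s; C = (1.690·2.000 + 0.07600·30.70)/1.766 = 3.235 mg/L.
Outfall 2: combined Q = 1.893 m³/s; C = (1.766·3.235 + 0.1270·48.00)/1.893 = 6.238 mg/L.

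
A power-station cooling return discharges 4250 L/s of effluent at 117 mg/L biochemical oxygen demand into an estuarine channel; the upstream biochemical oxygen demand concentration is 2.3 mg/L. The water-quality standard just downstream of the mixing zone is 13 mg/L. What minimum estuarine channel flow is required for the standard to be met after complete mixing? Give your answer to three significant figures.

41300 L/s

Set C_mix = 13: (Q·2.300 + 4250·117.0) / (Q + 4250) = 13
→ Q = 4250·(117.0 − 13)/(13 − 2.300) = 41310 L/s.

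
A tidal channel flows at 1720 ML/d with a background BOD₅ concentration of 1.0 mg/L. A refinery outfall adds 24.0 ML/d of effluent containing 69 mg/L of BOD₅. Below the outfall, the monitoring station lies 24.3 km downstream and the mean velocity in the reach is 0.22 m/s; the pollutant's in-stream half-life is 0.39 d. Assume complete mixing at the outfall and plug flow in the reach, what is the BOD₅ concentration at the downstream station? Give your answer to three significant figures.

After mixing, C = (1720·1.000 + 24.00·69.00) / 1744 = 3376/1744 = 1.936 mg/L.
Travel time t = 24.3·1000 / 0.22 = 110500 s = 30.68 h.
Half-life 0.39 d → k = ln 2 / 0.39 = 1.777 d⁻¹.
First-order decay: C = 1.936·exp(−k·t) = 1.936·0.1031 = 0.1996 mg/L.

0.200 mg/L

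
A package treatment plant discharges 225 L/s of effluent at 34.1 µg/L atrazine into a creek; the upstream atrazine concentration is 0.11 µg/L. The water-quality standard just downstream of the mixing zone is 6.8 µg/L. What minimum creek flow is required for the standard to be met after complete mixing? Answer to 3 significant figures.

Set C_mix = 6.8: (Q·0.1100 + 225.0·34.10) / (Q + 225.0) = 6.8
→ Q = 225.0·(34.10 − 6.8)/(6.8 − 0.1100) = 918.2 L/s.

918 L/s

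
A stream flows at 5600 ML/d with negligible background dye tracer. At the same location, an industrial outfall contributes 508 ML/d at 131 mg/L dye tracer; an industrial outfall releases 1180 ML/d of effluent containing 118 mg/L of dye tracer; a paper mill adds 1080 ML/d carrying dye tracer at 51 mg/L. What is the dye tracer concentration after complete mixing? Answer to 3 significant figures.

Conservation of mass: C = (5600·0 + 508.0·131.0 + 1180·118.0 + 1080·51.00) / 8368 = 260900/8368 = 31.17 mg/L.

31.2 mg/L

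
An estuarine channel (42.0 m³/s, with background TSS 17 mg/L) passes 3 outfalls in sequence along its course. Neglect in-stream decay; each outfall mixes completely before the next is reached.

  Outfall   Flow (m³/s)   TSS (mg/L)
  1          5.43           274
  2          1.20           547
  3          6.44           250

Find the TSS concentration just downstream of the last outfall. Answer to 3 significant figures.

After outfall 1: Q = 42.00 + 5.430 = 47.43 m³/s; C = (42.00·17.00 + 5.430·274.0)/47.43 = 46.42 mg/L.
After outfall 2: Q = 47.43 + 1.200 = 48.63 m³/s; C = (47.43·46.42 + 1.200·547.0)/48.63 = 58.77 mg/L.
After outfall 3: Q = 48.63 + 6.440 = 55.07 m³/s; C = (48.63·58.77 + 6.440·250.0)/55.07 = 81.14 mg/L.

81.1 mg/L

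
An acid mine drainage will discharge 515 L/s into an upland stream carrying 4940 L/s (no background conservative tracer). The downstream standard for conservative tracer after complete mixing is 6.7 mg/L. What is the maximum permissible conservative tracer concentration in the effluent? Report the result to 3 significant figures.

At the limit, (Qr·Cr + Qe·Cₑ)/(Qr + Qe) = 6.7:
Cₑ = (5455·6.7 − 4940·0) / 515.0 = 70.97 mg/L.

71.0 mg/L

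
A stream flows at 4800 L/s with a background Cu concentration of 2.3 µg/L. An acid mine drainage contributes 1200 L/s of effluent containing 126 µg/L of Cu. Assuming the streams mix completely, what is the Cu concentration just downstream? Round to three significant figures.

After mixing, C = (4800·2.300 + 1200·126.0) / 6000 = 162200/6000 = 27.04 µg/L.

27.0 µg/L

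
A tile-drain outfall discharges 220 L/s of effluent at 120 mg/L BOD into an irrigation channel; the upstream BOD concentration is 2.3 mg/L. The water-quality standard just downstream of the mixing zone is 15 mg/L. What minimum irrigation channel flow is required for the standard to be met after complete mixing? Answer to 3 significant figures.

Set C_mix = 15: (Q·2.300 + 220.0·120.0) / (Q + 220.0) = 15
→ Q = 220.0·(120.0 − 15)/(15 − 2.300) = 1819 L/s.

1820 L/s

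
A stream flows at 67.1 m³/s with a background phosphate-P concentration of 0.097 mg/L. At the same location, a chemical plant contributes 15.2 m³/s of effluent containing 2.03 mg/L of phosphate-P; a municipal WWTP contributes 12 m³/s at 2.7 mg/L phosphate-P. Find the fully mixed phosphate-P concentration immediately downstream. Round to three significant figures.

After mixing, C = (67.10·0.09700 + 15.20·2.030 + 12.00·2.700) / 94.30 = 69.76/94.30 = 0.7398 mg/L.

0.740 mg/L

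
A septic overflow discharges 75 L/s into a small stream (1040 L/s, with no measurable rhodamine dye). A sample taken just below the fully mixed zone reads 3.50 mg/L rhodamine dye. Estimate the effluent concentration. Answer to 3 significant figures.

52.0 mg/L

Mass balance: 1040·0 + 75.00·Cₑ = 1115·3.500
→ Cₑ = (1115·3.500 − 1040·0) / 75.00 = 52.03 mg/L.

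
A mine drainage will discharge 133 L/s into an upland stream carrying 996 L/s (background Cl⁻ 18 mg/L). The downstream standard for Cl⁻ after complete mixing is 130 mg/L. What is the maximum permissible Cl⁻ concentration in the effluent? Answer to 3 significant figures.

969 mg/L

At the limit, (Qr·Cr + Qe·Cₑ)/(Qr + Qe) = 130:
Cₑ = (1129·130 − 996.0·18.00) / 133.0 = 968.7 mg/L.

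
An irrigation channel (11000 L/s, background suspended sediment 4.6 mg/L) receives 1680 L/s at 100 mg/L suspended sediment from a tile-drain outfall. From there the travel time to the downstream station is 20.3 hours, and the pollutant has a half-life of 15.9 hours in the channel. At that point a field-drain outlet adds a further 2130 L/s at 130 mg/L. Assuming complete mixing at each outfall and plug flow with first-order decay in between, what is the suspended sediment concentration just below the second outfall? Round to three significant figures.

Conservation of mass: C = (11000·4.600 + 1680·100.0) / 12680 = 218600/12680 = 17.24 mg/L; combined flow 12680 L/s.
Half-life 15.9 h → k = ln 2 / 15.9 = 0.04359 h⁻¹ = 1.046 d⁻¹.
Decay over the reach: 17.24·exp(−kt) = 17.24·0.4127 = 7.115 mg/L.
At the second outfall, C = (12680·7.115 + 2130·130.0) / (12680 + 2130) = 24.79 mg/L.

24.8 mg/L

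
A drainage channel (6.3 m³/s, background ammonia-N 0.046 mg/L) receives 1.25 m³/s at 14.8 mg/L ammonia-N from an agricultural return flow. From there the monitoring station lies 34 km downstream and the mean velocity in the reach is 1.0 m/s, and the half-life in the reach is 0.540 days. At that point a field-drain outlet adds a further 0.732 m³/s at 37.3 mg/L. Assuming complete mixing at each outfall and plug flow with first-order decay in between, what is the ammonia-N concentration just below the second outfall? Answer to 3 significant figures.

Conservation of mass: C = (6.300·0.04600 + 1.250·14.80) / 7.550 = 18.79/7.550 = 2.489 mg/L; combined flow 7.550 m³/s.
Travel time t = 34·1000 / 1.0 = 34000 s = 9.444 h.
Half-life 0.540 d → k = ln 2 / 0.540 = 1.284 d⁻¹.
After decay, C = 2.489 × e^(−kt) = 2.489 × 0.6034 = 1.502 mg/L.
Second outfall: C = (7.550·1.502 + 0.7320·37.30)/8.282 = 4.666 mg/L.

4.67 mg/L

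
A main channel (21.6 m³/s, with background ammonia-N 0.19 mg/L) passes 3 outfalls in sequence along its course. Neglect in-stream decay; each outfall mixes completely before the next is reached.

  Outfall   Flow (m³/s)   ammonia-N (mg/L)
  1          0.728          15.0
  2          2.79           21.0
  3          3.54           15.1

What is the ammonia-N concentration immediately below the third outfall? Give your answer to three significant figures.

4.43 mg/L

Outfall 1: combined Q = 22.33 m³/s; C = (21.60·0.1900 + 0.7280·15.00)/22.33 = 0.6729 mg/L.
Outfall 2: combined Q = 25.12 m³/s; C = (22.33·0.6729 + 2.790·21.00)/25.12 = 2.931 mg/L.
Outfall 3: combined Q = 28.66 m³/s; C = (25.12·2.931 + 3.540·15.10)/28.66 = 4.434 mg/L.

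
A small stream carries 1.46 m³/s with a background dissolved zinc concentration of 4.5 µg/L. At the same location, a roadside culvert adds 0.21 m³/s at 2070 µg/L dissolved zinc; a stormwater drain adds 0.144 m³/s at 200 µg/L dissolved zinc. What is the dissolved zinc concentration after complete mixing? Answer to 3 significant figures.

259 µg/L

Mass balance: C = (1.460·4.500 + 0.2100·2070 + 0.1440·200.0) / 1.814 = 470.1/1.814 = 259.1 µg/L.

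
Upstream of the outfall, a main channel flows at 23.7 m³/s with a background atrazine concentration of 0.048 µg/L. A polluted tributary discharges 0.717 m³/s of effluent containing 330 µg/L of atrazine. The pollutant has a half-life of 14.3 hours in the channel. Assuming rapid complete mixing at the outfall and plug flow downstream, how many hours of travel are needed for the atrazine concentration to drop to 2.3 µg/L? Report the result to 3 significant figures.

Mixed concentration C = ΣQC/ΣQ = (23.70·0.04800 + 0.7170·330.0) / 24.42 = 237.7/24.42 = 9.737 µg/L.
Half-life 14.3 h → k = ln 2 / 14.3 = 0.04847 h⁻¹ = 1.163 d⁻¹.
9.737·exp(−k·t) = 2.3 → t = ln(9.737/2.3)/k = 107200 s = 29.77 h.

29.8 h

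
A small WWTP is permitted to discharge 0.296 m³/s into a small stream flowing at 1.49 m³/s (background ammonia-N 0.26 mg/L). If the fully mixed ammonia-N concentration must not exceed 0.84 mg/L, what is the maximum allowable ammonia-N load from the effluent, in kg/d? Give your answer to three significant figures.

Mass balance at the limit: 1.490·0.2600 + 0.2960·Cₑ = 1.786·0.84 → Cₑ = 3.760 mg/L.
Load = 0.2960 m³/s × 3.760 g/m³ × 86 400 s/d = 96.15 kg/d.

96.1 kg/d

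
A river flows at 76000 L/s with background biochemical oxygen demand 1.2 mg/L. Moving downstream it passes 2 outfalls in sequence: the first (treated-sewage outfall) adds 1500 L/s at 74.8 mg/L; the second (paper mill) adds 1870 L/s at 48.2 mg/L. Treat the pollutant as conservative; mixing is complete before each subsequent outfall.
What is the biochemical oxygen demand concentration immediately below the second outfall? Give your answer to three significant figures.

Below outfall 1: Q → 77500 L/s, C = (76000·1.200 + 1500·74.80)/77500 = 2.625 mg/L.
Below outfall 2: Q → 79370 L/s, C = (77500·2.625 + 1870·48.20)/79370 = 3.698 mg/L.

3.70 mg/L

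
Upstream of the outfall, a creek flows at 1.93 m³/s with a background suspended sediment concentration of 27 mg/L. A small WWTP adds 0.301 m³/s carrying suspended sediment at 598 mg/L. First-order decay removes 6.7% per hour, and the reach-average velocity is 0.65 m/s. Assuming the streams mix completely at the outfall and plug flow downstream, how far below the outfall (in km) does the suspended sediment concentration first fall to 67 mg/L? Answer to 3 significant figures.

14.8 km

After mixing, C = (1.930·27.00 + 0.3010·598.0) / 2.231 = 232.1/2.231 = 104.0 mg/L.
6.7%/h lost → k = −ln(1 − 0.067) = 0.06935 h⁻¹.
Set 104.0·exp(−k·t) = 67 → t = ln(104.0/67)/k = 22840 s = 6.345 h.
Distance = v·t = 0.65·22840 = 14850 m = 14.85 km.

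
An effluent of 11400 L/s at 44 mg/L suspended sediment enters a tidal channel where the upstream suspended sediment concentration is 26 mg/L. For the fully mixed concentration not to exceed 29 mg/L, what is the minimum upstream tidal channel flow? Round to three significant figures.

57000 L/s

Set C_mix = 29: (Q·26.00 + 11400·44.00) / (Q + 11400) = 29
→ Q = 11400·(44.00 − 29)/(29 − 26.00) = 57000 L/s.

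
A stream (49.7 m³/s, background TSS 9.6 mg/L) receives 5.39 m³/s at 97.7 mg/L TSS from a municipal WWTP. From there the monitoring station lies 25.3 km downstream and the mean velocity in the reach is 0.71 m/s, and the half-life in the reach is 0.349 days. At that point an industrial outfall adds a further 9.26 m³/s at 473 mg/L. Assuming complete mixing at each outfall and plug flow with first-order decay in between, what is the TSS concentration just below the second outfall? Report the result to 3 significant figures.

74.9 mg/L

Mixed concentration C = ΣQC/ΣQ = (49.70·9.600 + 5.390·97.70) / 55.09 = 1004/55.09 = 18.22 mg/L; combined flow 55.09 m³/s.
Travel time t = 25.3·1000 / 0.71 = 35630 s = 9.898 h.
Half-life 0.349 d → k = ln 2 / 0.349 = 1.986 d⁻¹.
First-order decay: C = 18.22·exp(−k·t) = 18.22·0.4408 = 8.032 mg/L.
Second outfall: C = (55.09·8.032 + 9.260·473.0)/64.35 = 74.94 mg/L.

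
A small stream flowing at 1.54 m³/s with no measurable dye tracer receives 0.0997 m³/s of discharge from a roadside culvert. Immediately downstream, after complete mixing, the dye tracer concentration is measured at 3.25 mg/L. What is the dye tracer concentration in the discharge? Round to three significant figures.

53.5 mg/L

Mass balance: 1.540·0 + 0.09970·Cₑ = 1.640·3.250
→ Cₑ = (1.640·3.250 − 1.540·0) / 0.09970 = 53.45 mg/L.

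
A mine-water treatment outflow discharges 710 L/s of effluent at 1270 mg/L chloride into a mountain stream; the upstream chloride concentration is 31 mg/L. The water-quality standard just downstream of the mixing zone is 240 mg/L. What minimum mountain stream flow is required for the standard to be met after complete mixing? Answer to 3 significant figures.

Set C_mix = 240: (Q·31.00 + 710.0·1270) / (Q + 710.0) = 240
→ Q = 710.0·(1270 − 240)/(240 − 31.00) = 3499 L/s.

3500 L/s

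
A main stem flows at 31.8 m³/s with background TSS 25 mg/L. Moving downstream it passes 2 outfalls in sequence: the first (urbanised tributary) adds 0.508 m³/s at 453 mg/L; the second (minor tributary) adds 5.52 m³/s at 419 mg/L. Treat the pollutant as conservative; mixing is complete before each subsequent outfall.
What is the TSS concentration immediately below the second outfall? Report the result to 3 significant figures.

88.2 mg/L

After outfall 1: Q = 31.80 + 0.5080 = 32.31 m³/s; C = (31.80·25.00 + 0.5080·453.0)/32.31 = 31.73 mg/L.
After outfall 2: Q = 32.31 + 5.520 = 37.83 m³/s; C = (32.31·31.73 + 5.520·419.0)/37.83 = 88.24 mg/L.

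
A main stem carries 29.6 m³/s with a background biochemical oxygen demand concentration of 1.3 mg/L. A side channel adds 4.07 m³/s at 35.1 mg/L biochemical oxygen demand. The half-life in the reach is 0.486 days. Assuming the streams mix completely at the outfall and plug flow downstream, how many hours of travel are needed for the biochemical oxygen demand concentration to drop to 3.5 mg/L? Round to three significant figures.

7.25 h

Conservation of mass: C = (29.60·1.300 + 4.070·35.10) / 33.67 = 181.3/33.67 = 5.386 mg/L.
Half-life 0.486 d → k = ln 2 / 0.486 = 1.426 d⁻¹.
5.386·exp(−k·t) = 3.5 → t = ln(5.386/3.5)/k = 26110 s = 7.252 h.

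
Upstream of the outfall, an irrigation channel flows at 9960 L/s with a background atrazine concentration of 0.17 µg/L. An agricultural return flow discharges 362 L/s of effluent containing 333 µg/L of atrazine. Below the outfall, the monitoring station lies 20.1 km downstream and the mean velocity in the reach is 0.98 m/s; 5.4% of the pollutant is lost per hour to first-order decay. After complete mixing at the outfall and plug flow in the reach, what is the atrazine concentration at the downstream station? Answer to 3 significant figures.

8.63 µg/L

Mixed concentration C = ΣQC/ΣQ = (9960·0.1700 + 362.0·333.0) / 10320 = 122200/10320 = 11.84 µg/L.
Travel time t = 20.1·1000 / 0.98 = 20510 s = 5.697 h.
5.4%/h lost → k = −ln(1 − 0.054) = 0.05551 h⁻¹.
First-order decay: C = 11.84·exp(−k·t) = 11.84·0.7289 = 8.632 µg/L.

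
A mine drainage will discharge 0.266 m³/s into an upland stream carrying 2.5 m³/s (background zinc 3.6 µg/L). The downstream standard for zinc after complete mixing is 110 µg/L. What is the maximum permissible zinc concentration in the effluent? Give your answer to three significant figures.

1110 µg/L

At the limit, (Qr·Cr + Qe·Cₑ)/(Qr + Qe) = 110:
Cₑ = (2.766·110 − 2.500·3.600) / 0.2660 = 1110 µg/L.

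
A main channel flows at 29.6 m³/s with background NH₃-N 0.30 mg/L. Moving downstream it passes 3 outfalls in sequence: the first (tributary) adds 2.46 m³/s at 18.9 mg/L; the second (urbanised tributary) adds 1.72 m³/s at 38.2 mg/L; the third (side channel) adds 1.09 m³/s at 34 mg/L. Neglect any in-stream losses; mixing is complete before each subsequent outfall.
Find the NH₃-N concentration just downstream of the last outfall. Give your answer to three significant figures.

4.54 mg/L

Below outfall 1: Q → 32.06 m³/s, C = (29.60·0.3000 + 2.460·18.90)/32.06 = 1.727 mg/L.
Below outfall 2: Q → 33.78 m³/s, C = (32.06·1.727 + 1.720·38.20)/33.78 = 3.584 mg/L.
Below outfall 3: Q → 34.87 m³/s, C = (33.78·3.584 + 1.090·34.00)/34.87 = 4.535 mg/L.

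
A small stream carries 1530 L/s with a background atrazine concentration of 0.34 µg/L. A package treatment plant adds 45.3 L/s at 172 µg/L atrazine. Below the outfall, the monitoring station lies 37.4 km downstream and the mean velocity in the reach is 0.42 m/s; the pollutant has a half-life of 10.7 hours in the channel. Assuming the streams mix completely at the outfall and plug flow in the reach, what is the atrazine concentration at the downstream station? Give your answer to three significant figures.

1.06 µg/L

Mass balance: C = (1530·0.3400 + 45.30·172.0) / 1575 = 8312/1575 = 5.276 µg/L.
Travel time t = 37.4·1000 / 0.42 = 89050 s = 24.74 h.
Half-life 10.7 h → k = ln 2 / 10.7 = 0.06478 h⁻¹ = 1.555 d⁻¹.
First-order decay: C = 5.276·exp(−k·t) = 5.276·0.2014 = 1.063 µg/L.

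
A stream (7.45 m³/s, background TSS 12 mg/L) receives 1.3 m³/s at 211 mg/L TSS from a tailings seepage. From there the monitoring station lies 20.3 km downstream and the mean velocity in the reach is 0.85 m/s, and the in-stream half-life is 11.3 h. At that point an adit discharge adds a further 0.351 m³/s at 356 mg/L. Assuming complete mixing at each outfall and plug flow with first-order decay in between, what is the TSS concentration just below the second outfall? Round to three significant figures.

40.3 mg/L

Mixed concentration C = ΣQC/ΣQ = (7.450·12.00 + 1.300·211.0) / 8.750 = 363.7/8.750 = 41.57 mg/L; combined flow 8.750 m³/s.
Travel time t = 20.3·1000 / 0.85 = 23880 s = 6.634 h.
Half-life 11.3 h → k = ln 2 / 11.3 = 0.06134 h⁻¹ = 1.472 d⁻¹.
First-order decay: C = 41.57·exp(−k·t) = 41.57·0.6657 = 27.67 mg/L.
At the second outfall, C = (8.750·27.67 + 0.3510·356.0) / (8.750 + 0.3510) = 40.33 mg/L.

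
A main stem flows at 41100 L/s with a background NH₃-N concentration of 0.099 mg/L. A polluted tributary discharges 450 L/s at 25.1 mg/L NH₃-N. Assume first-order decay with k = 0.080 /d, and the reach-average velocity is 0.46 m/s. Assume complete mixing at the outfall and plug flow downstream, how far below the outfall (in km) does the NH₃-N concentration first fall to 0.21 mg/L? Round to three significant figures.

Flow-weighted average: C = (41100·0.09900 + 450.0·25.10) / 41550 = 15360/41550 = 0.3698 mg/L.
Set 0.3698·exp(−k·t) = 0.21 → t = ln(0.3698/0.21)/k = 611000 s = 169.7 h.
Distance = v·t = 0.46·611000 = 281100 m = 281.1 km.

281 km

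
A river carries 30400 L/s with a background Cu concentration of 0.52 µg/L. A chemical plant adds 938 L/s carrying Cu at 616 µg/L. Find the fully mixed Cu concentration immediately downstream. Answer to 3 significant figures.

After mixing, C = (30400·0.5200 + 938.0·616.0) / 31340 = 593600/31340 = 18.94 µg/L.

18.9 µg/L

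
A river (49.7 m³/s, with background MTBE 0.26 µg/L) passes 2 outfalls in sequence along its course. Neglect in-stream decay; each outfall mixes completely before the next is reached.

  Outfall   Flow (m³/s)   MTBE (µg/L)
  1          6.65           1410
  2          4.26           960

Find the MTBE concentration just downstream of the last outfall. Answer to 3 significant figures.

222 µg/L

After outfall 1: Q = 49.70 + 6.650 = 56.35 m³/s; C = (49.70·0.2600 + 6.650·1410)/56.35 = 166.6 µg/L.
After outfall 2: Q = 56.35 + 4.260 = 60.61 m³/s; C = (56.35·166.6 + 4.260·960.0)/60.61 = 222.4 µg/L.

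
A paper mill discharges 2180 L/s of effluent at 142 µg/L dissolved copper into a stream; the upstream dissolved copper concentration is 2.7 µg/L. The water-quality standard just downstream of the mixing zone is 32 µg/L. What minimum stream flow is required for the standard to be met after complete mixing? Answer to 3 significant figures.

Set C_mix = 32: (Q·2.700 + 2180·142.0) / (Q + 2180) = 32
→ Q = 2180·(142.0 − 32)/(32 − 2.700) = 8184 L/s.

8180 L/s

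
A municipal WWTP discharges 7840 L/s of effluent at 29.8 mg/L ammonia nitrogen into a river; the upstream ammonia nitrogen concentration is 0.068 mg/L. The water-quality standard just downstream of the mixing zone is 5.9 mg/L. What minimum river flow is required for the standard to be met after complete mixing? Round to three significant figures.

32100 L/s

Set C_mix = 5.9: (Q·0.06800 + 7840·29.80) / (Q + 7840) = 5.9
→ Q = 7840·(29.80 − 5.9)/(5.9 − 0.06800) = 32130 L/s.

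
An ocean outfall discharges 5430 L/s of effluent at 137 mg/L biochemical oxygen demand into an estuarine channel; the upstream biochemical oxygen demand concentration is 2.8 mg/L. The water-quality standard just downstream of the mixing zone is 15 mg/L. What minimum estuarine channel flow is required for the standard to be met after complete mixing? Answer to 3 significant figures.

Set C_mix = 15: (Q·2.800 + 5430·137.0) / (Q + 5430) = 15
→ Q = 5430·(137.0 − 15)/(15 − 2.800) = 54300 L/s.

54300 L/s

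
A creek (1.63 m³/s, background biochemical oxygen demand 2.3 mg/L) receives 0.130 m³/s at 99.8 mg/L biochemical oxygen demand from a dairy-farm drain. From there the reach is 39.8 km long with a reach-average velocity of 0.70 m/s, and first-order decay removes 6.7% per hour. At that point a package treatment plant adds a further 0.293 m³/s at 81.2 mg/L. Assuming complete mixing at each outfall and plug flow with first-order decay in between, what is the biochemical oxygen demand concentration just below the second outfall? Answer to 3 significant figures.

14.3 mg/L

Flow-weighted average: C = (1.630·2.300 + 0.1300·99.80) / 1.760 = 16.72/1.760 = 9.502 mg/L; combined flow 1.760 m³/s.
Travel time t = 39.8·1000 / 0.70 = 56860 s = 15.79 h.
6.7%/h lost → k = −ln(1 − 0.067) = 0.06935 h⁻¹.
First-order decay: C = 9.502·exp(−k·t) = 9.502·0.3344 = 3.178 mg/L.
Second outfall: C = (1.760·3.178 + 0.2930·81.20)/2.053 = 14.31 mg/L.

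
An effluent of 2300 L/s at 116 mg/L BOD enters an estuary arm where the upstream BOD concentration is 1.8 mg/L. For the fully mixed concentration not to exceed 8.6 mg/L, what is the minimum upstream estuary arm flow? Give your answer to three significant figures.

Set C_mix = 8.6: (Q·1.800 + 2300·116.0) / (Q + 2300) = 8.6
→ Q = 2300·(116.0 − 8.6)/(8.6 − 1.800) = 36330 L/s.

36300 L/s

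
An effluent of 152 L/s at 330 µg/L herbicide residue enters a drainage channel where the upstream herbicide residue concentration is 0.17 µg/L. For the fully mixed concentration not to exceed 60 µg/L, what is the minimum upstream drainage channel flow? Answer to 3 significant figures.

686 L/s

Set C_mix = 60: (Q·0.1700 + 152.0·330.0) / (Q + 152.0) = 60
→ Q = 152.0·(330.0 − 60)/(60 − 0.1700) = 685.9 L/s.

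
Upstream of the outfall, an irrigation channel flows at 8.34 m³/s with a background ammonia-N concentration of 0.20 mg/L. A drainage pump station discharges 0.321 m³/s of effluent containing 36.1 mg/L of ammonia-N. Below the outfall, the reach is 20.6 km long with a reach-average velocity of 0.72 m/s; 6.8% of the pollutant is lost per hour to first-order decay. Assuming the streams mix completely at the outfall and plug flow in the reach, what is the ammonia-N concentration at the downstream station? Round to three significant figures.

Flow-weighted average: C = (8.340·0.2000 + 0.3210·36.10) / 8.661 = 13.26/8.661 = 1.531 mg/L.
Travel time t = 20.6·1000 / 0.72 = 28610 s = 7.948 h.
6.8%/h lost → k = −ln(1 − 0.068) = 0.07042 h⁻¹.
Applying C = C₀e^(−kt): 1.531 × 0.5714 = 0.8745 mg/L.

0.875 mg/L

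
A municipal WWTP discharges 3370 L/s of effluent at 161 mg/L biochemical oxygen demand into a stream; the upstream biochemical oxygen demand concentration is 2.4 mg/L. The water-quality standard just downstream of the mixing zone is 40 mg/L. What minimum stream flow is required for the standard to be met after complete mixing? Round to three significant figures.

Set C_mix = 40: (Q·2.400 + 3370·161.0) / (Q + 3370) = 40
→ Q = 3370·(161.0 − 40)/(40 − 2.400) = 10840 L/s.

10800 L/s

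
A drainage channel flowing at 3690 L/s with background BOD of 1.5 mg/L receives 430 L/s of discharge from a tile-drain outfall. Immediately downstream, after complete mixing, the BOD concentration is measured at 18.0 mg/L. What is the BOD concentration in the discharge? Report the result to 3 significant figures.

Mass balance: 3690·1.500 + 430.0·Cₑ = 4120·18.00
→ Cₑ = (4120·18.00 − 3690·1.500) / 430.0 = 159.6 mg/L.

160 mg/L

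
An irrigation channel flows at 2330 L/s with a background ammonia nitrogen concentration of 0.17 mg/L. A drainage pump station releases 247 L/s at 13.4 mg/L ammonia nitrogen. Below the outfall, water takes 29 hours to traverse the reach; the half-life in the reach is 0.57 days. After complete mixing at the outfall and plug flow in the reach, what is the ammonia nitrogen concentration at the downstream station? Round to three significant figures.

0.331 mg/L

After mixing, C = (2330·0.1700 + 247.0·13.40) / 2577 = 3706/2577 = 1.438 mg/L.
Half-life 0.57 d → k = ln 2 / 0.57 = 1.216 d⁻¹.
Applying C = C₀e^(−kt): 1.438 × 0.2301 = 0.3308 mg/L.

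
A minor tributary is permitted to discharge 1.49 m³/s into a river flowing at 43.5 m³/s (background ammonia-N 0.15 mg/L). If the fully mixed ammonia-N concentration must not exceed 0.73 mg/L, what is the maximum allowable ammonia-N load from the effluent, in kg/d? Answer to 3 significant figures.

2270 kg/d

Mass balance at the limit: 43.50·0.1500 + 1.490·Cₑ = 44.99·0.73 → Cₑ = 17.66 mg/L.
Load = 1.490 m³/s × 17.66 g/m³ × 86 400 s/d = 2274 kg/d.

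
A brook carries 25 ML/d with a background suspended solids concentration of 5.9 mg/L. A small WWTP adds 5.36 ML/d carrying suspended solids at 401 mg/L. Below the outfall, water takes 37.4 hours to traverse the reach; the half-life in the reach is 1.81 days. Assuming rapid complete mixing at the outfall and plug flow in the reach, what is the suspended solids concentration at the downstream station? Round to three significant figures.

Mixed concentration C = ΣQC/ΣQ = (25.00·5.900 + 5.360·401.0) / 30.36 = 2297/30.36 = 75.65 mg/L.
Half-life 1.81 d → k = ln 2 / 1.81 = 0.3830 d⁻¹.
Applying C = C₀e^(−kt): 75.65 × 0.5506 = 41.65 mg/L.

41.7 mg/L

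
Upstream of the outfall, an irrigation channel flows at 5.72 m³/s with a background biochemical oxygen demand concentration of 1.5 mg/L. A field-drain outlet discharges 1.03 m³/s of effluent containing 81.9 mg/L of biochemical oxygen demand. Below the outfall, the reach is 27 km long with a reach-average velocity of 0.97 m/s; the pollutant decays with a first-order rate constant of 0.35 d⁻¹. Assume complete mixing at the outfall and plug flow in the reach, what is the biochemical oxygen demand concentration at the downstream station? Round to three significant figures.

Flow-weighted average: C = (5.720·1.500 + 1.030·81.90) / 6.750 = 92.94/6.750 = 13.77 mg/L.
Travel time t = 27·1000 / 0.97 = 27840 s = 7.732 h.
Decay over the reach: 13.77·exp(−kt) = 13.77·0.8934 = 12.30 mg/L.

12.3 mg/L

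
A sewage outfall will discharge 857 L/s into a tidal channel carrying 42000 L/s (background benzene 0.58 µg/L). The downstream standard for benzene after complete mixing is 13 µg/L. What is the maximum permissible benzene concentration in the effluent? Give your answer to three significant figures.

622 µg/L

At the limit, (Qr·Cr + Qe·Cₑ)/(Qr + Qe) = 13:
Cₑ = (42860·13 − 42000·0.5800) / 857.0 = 621.7 µg/L.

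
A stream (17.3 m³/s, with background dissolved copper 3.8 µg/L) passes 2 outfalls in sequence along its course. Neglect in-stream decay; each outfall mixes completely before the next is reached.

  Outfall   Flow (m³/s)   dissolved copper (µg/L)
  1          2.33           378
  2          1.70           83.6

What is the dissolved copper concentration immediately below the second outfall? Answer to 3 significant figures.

51.0 µg/L

Below outfall 1: Q → 19.63 m³/s, C = (17.30·3.800 + 2.330·378.0)/19.63 = 48.22 µg/L.
Below outfall 2: Q → 21.33 m³/s, C = (19.63·48.22 + 1.700·83.60)/21.33 = 51.04 µg/L.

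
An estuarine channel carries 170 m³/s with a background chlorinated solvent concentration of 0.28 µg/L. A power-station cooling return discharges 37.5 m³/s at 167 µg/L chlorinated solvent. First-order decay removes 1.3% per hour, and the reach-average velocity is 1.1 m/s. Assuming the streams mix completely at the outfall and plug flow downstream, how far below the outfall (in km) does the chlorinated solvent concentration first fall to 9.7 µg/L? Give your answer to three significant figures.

346 km

Mass balance: C = (170.0·0.2800 + 37.50·167.0) / 207.5 = 6310/207.5 = 30.41 µg/L.
1.3%/h lost → k = −ln(1 − 0.013) = 0.01309 h⁻¹.
Set 30.41·exp(−k·t) = 9.7 → t = ln(30.41/9.7)/k = 314400 s = 87.32 h.
Distance = v·t = 1.1·314400 = 345800 m = 345.8 km.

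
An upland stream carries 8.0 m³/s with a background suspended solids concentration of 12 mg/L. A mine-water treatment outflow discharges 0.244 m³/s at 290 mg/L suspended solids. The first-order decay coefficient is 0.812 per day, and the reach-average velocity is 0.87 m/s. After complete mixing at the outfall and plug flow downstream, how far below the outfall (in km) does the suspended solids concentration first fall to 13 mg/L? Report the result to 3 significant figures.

Conservation of mass: C = (8.000·12.00 + 0.2440·290.0) / 8.244 = 166.8/8.244 = 20.23 mg/L.
Set 20.23·exp(−k·t) = 13 → t = ln(20.23/13)/k = 47040 s = 13.07 h.
Distance = v·t = 0.87·47040 = 40930 m = 40.93 km.

40.9 km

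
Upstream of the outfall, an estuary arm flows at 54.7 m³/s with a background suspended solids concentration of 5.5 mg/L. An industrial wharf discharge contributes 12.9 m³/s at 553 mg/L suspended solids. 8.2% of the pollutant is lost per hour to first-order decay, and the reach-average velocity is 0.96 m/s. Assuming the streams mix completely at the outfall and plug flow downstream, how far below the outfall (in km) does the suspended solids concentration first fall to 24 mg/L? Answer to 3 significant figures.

After mixing, C = (54.70·5.500 + 12.90·553.0) / 67.60 = 7435/67.60 = 110.0 mg/L.
8.2%/h lost → k = −ln(1 − 0.082) = 0.08556 h⁻¹.
Set 110.0·exp(−k·t) = 24 → t = ln(110.0/24)/k = 64050 s = 17.79 h.
Distance = v·t = 0.96·64050 = 61490 m = 61.49 km.

61.5 km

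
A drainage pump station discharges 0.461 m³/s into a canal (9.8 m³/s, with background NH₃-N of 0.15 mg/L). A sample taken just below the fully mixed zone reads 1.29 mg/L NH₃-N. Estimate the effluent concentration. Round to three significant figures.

25.5 mg/L

Mass balance: 9.800·0.1500 + 0.4610·Cₑ = 10.26·1.290
→ Cₑ = (10.26·1.290 − 9.800·0.1500) / 0.4610 = 25.52 mg/L.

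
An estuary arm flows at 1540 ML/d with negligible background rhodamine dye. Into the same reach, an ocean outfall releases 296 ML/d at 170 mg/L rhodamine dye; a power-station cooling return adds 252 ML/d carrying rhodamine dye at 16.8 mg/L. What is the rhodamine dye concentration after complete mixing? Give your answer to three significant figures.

Flow-weighted average: C = (1540·0 + 296.0·170.0 + 252.0·16.80) / 2088 = 54550/2088 = 26.13 mg/L.

26.1 mg/L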